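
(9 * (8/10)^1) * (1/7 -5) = -1224/35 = -34.97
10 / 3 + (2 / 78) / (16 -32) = 693 / 208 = 3.33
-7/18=-0.39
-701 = -701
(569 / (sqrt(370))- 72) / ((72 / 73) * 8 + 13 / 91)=-5.28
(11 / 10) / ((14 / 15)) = 33 / 28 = 1.18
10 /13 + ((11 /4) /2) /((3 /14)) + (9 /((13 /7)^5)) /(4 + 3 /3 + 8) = 418034609 /57921708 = 7.22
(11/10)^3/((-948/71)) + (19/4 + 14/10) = 5735699/948000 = 6.05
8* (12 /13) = 96 /13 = 7.38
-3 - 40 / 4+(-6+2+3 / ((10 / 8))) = -73 / 5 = -14.60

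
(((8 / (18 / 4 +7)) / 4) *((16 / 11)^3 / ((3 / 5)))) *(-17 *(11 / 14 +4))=-46653440 / 642873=-72.57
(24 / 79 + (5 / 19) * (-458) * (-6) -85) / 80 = 958331 / 120080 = 7.98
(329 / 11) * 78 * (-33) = -76986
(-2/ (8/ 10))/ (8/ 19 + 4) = -95/ 168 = -0.57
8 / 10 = 4 / 5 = 0.80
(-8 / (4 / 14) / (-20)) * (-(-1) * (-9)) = -63 / 5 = -12.60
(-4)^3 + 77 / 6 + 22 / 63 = -6403 / 126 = -50.82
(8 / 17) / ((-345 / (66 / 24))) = -22 / 5865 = -0.00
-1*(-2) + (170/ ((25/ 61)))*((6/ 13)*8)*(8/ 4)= 199234/ 65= 3065.14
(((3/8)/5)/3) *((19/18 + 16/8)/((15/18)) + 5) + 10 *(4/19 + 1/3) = 2149/380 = 5.66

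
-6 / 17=-0.35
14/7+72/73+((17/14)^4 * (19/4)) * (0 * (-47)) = 218/73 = 2.99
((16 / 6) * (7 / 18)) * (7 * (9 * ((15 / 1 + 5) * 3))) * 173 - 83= 678077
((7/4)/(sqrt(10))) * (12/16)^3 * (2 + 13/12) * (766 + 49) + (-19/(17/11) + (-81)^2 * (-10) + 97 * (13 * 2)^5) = 379953 * sqrt(10)/2048 + 19591273445/17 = 1152428436.38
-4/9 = -0.44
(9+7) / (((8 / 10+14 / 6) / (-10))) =-2400 / 47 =-51.06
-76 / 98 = -38 / 49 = -0.78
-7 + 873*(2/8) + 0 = 211.25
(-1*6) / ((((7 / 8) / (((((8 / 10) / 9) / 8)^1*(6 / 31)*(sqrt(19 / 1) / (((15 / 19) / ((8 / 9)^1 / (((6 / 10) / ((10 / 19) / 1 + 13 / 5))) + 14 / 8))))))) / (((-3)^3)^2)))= -94284*sqrt(19) / 1085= -378.78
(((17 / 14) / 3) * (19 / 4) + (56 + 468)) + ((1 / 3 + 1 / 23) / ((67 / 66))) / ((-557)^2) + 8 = 42884527699687 / 80319743112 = 533.92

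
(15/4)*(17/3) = 85/4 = 21.25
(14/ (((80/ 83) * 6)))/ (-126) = -0.02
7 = 7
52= 52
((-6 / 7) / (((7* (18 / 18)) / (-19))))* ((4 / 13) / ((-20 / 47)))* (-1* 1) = 5358 / 3185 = 1.68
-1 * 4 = -4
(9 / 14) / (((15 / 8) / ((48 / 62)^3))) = 0.16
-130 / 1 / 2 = -65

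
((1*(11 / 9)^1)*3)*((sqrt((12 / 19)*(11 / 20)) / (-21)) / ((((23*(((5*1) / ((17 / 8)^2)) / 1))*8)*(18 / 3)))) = -3179*sqrt(3135) / 2114380800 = -0.00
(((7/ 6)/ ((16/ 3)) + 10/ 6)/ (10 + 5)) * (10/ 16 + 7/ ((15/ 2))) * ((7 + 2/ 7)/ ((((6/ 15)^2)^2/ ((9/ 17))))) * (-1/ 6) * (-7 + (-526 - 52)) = 2877.44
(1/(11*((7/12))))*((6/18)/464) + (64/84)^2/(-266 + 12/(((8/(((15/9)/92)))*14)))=-16291787/7868963124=-0.00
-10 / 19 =-0.53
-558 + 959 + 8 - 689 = -280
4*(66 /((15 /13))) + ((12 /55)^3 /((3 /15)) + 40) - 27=241.85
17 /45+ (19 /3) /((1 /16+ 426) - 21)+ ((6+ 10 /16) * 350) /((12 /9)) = 1739.46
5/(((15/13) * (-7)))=-13/21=-0.62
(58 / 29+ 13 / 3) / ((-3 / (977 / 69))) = -18563 / 621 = -29.89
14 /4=7 /2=3.50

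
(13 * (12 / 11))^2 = 24336 / 121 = 201.12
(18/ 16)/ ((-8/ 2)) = -9/ 32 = -0.28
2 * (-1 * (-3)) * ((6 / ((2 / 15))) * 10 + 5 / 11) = 2702.73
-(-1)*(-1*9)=-9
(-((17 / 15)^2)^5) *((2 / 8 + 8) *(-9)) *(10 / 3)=22175932904939 / 25628906250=865.27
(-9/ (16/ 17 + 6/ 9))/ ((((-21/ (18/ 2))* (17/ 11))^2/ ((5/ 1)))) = -147015/ 68306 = -2.15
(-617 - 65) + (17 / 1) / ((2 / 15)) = -1109 / 2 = -554.50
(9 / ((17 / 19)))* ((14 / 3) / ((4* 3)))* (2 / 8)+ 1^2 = 269 / 136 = 1.98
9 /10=0.90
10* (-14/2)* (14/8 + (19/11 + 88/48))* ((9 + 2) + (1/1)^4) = -49070/11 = -4460.91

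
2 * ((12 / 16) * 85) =255 / 2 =127.50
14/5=2.80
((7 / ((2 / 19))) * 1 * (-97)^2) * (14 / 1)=8759779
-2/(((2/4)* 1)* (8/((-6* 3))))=9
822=822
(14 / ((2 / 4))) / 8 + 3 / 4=17 / 4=4.25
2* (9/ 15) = 6/ 5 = 1.20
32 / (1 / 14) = 448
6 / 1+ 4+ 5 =15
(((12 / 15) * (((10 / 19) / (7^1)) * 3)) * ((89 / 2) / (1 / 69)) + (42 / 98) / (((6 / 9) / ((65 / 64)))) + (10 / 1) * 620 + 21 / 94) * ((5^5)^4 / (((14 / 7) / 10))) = 2577221788883209228515625 / 800128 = 3221011874204138873.42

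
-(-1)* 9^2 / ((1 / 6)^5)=629856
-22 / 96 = -11 / 48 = -0.23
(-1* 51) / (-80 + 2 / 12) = 306 / 479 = 0.64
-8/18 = -4/9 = -0.44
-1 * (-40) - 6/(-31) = 1246/31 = 40.19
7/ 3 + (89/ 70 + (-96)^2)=1936117/ 210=9219.60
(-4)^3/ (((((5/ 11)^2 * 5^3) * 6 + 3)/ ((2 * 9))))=-46464/ 6371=-7.29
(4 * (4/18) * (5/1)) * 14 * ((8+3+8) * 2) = 21280/9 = 2364.44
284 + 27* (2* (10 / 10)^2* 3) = 446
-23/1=-23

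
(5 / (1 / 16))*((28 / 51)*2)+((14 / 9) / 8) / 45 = 2419319 / 27540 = 87.85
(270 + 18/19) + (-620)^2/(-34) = -11034.93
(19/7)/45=19/315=0.06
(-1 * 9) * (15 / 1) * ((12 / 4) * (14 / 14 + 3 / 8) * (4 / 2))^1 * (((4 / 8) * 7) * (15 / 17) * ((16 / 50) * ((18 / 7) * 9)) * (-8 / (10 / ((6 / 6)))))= 1732104 / 85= 20377.69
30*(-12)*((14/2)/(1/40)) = -100800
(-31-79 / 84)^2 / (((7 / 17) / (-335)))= -40995394855 / 49392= -830000.71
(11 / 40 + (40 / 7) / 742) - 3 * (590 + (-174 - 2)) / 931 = -2075067 / 1973720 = -1.05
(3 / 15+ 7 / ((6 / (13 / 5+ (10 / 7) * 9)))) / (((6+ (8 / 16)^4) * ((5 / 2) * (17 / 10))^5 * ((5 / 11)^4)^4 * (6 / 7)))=720656448092642527105024 / 945690277862548828125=762.04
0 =0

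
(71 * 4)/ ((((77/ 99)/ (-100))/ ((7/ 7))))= -255600/ 7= -36514.29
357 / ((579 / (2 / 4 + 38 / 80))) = 4641 / 7720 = 0.60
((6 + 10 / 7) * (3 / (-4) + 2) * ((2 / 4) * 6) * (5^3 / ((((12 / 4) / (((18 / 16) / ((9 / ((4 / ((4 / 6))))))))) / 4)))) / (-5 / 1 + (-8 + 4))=-386.90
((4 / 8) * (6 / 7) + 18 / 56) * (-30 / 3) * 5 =-37.50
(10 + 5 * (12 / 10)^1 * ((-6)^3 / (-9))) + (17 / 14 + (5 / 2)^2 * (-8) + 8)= 1585 / 14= 113.21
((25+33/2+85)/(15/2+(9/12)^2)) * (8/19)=16192/2451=6.61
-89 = -89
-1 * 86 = -86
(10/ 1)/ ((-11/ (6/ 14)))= -30/ 77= -0.39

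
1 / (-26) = -1 / 26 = -0.04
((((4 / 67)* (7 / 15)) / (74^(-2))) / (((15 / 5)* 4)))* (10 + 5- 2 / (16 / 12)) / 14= 4107 / 335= 12.26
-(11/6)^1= -1.83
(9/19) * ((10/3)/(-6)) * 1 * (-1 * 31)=155/19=8.16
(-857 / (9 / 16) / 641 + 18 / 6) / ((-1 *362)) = -3595 / 2088378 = -0.00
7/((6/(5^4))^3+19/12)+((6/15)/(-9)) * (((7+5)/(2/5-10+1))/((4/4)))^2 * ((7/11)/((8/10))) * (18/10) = 57916991254380/13477999997759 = 4.30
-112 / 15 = -7.47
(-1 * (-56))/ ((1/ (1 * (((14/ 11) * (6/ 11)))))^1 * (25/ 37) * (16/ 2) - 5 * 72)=-21756/ 136835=-0.16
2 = 2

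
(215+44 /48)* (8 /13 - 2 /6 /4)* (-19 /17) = -4086007 /31824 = -128.39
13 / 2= 6.50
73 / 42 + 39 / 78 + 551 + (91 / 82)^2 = 78293333 / 141204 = 554.47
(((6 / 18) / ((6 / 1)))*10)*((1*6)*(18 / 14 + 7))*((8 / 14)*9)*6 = 41760 / 49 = 852.24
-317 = -317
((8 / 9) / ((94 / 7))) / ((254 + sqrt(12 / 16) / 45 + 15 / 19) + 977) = 0.00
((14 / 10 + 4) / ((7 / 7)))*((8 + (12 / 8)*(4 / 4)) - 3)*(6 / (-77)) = -1053 / 385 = -2.74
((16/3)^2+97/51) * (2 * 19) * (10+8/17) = 12074.30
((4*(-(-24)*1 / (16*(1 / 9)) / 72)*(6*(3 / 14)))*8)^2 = 2916 / 49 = 59.51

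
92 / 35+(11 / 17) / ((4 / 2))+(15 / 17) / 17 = 60771 / 20230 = 3.00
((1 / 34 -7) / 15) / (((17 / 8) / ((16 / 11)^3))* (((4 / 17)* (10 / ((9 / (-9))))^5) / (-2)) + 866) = -20224 / 391235195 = -0.00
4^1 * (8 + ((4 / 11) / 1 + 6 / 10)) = 1972 / 55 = 35.85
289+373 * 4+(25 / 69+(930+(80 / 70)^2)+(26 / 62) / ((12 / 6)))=2712.88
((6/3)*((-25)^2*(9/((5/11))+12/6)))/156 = 13625/78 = 174.68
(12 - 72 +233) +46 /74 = 6424 /37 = 173.62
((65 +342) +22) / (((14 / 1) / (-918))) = -196911 / 7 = -28130.14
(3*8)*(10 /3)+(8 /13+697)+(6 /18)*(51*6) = 11435 /13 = 879.62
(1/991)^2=1/982081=0.00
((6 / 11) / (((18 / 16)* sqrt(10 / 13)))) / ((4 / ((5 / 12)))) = sqrt(130) / 198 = 0.06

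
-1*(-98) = 98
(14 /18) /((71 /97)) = 679 /639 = 1.06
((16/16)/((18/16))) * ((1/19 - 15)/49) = -0.27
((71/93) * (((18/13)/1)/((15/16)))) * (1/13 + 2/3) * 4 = 263552/78585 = 3.35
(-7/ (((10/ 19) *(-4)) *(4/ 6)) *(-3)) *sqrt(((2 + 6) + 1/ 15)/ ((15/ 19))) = -4389 *sqrt(19)/ 400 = -47.83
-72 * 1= -72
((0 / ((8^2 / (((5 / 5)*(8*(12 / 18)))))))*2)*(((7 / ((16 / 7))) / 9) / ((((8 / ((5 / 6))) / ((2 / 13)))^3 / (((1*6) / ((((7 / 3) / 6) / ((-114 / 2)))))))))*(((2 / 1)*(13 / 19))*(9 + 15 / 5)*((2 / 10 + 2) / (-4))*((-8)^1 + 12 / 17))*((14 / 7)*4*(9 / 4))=0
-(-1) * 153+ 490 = 643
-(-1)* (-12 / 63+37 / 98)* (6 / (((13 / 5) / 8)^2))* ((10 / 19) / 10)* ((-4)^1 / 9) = -352000 / 1416051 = -0.25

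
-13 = -13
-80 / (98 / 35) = -200 / 7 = -28.57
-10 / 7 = -1.43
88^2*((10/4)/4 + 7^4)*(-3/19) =-55794552/19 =-2936555.37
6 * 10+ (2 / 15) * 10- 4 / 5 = 908 / 15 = 60.53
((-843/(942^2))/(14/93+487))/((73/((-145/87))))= 8711/195649859964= 0.00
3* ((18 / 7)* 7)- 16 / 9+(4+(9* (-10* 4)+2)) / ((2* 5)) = 757 / 45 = 16.82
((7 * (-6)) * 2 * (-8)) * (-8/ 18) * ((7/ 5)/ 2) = -3136/ 15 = -209.07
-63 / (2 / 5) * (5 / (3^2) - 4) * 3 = 3255 / 2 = 1627.50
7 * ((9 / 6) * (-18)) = -189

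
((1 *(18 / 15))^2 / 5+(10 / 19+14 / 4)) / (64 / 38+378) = 20493 / 1803500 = 0.01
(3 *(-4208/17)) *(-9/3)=37872/17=2227.76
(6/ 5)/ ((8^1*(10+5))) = 1/ 100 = 0.01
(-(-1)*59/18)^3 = 205379/5832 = 35.22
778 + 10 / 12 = 4673 / 6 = 778.83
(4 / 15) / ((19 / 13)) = 52 / 285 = 0.18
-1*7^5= -16807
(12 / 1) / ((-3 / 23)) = -92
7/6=1.17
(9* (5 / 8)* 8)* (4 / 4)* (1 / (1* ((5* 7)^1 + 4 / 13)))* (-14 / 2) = -8.92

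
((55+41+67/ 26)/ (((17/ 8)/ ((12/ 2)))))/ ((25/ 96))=5905152/ 5525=1068.81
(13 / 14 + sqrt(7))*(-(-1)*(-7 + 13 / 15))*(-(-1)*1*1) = -92*sqrt(7) / 15-598 / 105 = -21.92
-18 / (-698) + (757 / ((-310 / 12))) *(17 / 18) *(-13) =58390838 / 162285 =359.80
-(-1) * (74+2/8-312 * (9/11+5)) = -76605/44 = -1741.02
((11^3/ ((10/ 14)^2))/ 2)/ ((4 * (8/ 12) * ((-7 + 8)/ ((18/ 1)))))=8804.56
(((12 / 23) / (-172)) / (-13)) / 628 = 0.00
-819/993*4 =-1092/331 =-3.30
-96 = -96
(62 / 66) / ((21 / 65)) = 2015 / 693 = 2.91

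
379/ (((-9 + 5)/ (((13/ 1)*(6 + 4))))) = -24635/ 2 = -12317.50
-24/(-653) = 24/653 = 0.04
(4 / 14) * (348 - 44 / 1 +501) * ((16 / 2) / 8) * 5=1150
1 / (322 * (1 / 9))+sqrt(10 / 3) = 1.85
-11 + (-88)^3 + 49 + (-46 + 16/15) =-10222184/15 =-681478.93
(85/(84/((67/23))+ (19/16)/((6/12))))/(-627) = -45560/10489083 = -0.00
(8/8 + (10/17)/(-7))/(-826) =-109/98294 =-0.00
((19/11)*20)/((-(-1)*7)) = 380/77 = 4.94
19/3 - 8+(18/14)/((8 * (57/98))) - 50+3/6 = -11603/228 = -50.89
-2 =-2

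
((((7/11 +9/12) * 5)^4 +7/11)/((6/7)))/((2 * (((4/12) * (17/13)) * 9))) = 87522139523/254870528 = 343.40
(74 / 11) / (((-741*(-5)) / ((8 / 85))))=592 / 3464175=0.00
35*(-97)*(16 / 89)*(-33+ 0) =1792560 / 89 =20141.12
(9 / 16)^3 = 729 / 4096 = 0.18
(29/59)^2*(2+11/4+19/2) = 47937/13924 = 3.44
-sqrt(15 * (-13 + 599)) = -93.75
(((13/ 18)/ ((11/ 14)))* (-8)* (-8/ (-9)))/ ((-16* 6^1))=182/ 2673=0.07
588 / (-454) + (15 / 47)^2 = -598371 / 501443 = -1.19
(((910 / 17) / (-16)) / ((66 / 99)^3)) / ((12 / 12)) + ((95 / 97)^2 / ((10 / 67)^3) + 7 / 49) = 99369371921 / 358294720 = 277.34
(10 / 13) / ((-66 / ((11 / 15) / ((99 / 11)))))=-1 / 1053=-0.00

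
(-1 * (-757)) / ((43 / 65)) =1144.30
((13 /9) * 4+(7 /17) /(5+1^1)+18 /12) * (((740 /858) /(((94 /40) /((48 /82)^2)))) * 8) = 7.39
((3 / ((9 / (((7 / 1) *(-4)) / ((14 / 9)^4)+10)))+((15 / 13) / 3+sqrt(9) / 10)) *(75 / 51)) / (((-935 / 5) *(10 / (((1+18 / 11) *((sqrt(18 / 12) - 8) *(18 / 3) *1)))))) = 37612826 / 155926771 - 18806413 *sqrt(6) / 1247414168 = 0.20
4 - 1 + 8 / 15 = 53 / 15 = 3.53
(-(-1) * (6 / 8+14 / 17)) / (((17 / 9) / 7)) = 5.83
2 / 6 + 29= 88 / 3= 29.33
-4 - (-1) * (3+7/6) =1/6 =0.17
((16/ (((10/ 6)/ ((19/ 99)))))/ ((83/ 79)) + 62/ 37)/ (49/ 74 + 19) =3475364/ 19926225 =0.17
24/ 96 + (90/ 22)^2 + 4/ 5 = 43041/ 2420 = 17.79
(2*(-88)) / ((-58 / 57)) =5016 / 29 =172.97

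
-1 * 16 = -16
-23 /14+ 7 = 75 /14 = 5.36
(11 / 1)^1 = 11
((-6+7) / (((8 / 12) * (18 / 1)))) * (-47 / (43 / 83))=-3901 / 516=-7.56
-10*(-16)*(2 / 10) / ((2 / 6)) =96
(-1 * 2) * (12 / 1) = -24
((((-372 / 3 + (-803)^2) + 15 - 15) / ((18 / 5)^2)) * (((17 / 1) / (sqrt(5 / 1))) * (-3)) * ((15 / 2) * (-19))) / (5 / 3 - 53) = -1735277125 * sqrt(5) / 1232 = -3149511.05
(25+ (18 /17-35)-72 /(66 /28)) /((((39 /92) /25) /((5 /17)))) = -6532000 /9537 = -684.91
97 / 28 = 3.46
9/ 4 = 2.25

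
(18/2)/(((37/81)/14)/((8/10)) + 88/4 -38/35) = 204120/475261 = 0.43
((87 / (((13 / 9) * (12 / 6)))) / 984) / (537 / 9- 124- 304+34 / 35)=-27405 / 328950544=-0.00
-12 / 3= -4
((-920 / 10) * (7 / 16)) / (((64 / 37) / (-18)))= 53613 / 128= 418.85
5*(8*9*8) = 2880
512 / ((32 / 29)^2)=841 / 2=420.50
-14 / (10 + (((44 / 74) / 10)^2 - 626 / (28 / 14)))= 239575 / 5185027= 0.05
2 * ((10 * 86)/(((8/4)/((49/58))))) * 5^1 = 105350/29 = 3632.76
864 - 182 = 682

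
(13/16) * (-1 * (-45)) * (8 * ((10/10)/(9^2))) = 65/18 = 3.61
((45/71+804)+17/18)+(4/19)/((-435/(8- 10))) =2836355803/3520890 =805.58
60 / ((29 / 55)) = 3300 / 29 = 113.79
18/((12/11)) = 16.50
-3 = -3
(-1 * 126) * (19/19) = -126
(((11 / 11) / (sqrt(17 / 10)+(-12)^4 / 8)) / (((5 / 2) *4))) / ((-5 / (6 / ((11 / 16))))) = -248832 / 3695154265+48 *sqrt(170) / 18475771325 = -0.00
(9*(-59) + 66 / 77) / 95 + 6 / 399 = -3701 / 665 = -5.57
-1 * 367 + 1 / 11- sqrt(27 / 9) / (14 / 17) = -4036 / 11- 17 * sqrt(3) / 14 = -369.01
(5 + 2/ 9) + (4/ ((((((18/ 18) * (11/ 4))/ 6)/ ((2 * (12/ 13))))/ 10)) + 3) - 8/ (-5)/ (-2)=1084562/ 6435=168.54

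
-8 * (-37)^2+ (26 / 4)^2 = -10909.75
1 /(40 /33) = 33 /40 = 0.82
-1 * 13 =-13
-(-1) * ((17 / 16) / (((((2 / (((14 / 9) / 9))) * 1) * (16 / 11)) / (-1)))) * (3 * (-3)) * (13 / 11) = 1547 / 2304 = 0.67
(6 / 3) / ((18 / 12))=4 / 3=1.33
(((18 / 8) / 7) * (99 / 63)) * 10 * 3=1485 / 98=15.15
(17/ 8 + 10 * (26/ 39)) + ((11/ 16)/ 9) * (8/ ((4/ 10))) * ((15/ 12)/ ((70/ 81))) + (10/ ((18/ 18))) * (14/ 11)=175403/ 7392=23.73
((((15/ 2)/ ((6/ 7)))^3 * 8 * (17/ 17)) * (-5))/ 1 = -214375/ 8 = -26796.88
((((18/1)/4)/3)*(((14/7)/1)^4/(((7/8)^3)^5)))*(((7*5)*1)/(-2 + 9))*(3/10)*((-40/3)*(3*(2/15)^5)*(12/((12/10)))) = -4.50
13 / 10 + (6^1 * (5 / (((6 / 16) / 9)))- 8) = 7133 / 10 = 713.30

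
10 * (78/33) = 260/11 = 23.64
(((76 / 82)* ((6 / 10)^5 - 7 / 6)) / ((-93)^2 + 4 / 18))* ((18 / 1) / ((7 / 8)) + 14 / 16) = -4327203 / 1729175000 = -0.00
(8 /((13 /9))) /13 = 72 /169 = 0.43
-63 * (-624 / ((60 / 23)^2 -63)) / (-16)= 43.72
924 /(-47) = -19.66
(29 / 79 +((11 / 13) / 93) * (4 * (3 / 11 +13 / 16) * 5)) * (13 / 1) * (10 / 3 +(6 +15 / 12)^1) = 27392503 / 352656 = 77.67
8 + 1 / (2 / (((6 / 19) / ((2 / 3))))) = 313 / 38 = 8.24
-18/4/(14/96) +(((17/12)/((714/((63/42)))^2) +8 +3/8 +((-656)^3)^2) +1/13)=165696226724752930713205/2079168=79693524873773033.59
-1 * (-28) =28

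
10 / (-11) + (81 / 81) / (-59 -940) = -10001 / 10989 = -0.91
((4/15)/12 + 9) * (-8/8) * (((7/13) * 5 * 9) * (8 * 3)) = -68208/13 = -5246.77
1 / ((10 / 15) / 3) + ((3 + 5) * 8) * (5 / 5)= 137 / 2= 68.50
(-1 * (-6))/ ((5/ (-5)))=-6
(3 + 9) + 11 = 23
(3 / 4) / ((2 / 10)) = 15 / 4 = 3.75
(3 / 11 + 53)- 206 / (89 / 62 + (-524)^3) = 5227369189906 / 98124674989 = 53.27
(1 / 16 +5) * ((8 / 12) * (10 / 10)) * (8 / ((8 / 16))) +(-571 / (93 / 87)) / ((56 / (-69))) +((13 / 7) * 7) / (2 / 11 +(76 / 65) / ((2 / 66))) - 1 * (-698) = 33935495997 / 24059224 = 1410.50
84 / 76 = 21 / 19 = 1.11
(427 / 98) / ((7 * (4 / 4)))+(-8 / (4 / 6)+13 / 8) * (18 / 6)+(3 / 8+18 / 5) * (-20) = -43121 / 392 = -110.00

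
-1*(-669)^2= -447561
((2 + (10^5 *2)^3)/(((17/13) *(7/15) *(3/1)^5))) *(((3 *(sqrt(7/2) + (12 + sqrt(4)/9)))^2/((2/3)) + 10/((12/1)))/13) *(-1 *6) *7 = -467472500011799738.41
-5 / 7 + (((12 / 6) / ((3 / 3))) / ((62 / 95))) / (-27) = -4850 / 5859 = -0.83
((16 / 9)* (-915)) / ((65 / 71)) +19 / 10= -692219 / 390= -1774.92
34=34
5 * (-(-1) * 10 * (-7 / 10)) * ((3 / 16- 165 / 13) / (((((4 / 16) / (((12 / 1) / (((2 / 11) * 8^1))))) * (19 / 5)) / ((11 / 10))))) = 33045705 / 7904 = 4180.88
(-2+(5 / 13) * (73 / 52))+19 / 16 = -737 / 2704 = -0.27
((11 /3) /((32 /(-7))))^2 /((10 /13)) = 77077 /92160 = 0.84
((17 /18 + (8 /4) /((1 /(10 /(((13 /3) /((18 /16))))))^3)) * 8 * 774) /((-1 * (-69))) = 977861237 /303186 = 3225.28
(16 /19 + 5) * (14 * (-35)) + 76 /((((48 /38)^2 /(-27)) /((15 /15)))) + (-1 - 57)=-1278835 /304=-4206.69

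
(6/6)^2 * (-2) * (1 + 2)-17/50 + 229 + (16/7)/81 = 6313211/28350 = 222.69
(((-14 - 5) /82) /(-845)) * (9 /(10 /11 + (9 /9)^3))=627 /485030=0.00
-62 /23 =-2.70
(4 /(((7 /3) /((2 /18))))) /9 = 4 /189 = 0.02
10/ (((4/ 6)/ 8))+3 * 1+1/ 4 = 493/ 4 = 123.25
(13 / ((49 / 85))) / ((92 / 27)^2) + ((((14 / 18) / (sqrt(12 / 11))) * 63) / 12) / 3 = 49 * sqrt(33) / 216 + 805545 / 414736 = 3.25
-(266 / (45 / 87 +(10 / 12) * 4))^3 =-329661.51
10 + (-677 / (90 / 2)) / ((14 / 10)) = -47 / 63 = -0.75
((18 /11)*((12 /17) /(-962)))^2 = 11664 /8090462809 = 0.00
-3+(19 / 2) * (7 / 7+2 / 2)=16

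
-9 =-9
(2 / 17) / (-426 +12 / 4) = -2 / 7191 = -0.00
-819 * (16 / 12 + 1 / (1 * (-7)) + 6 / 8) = -6357 / 4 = -1589.25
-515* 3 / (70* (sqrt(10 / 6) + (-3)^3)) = 309* sqrt(15) / 30548 + 25029 / 30548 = 0.86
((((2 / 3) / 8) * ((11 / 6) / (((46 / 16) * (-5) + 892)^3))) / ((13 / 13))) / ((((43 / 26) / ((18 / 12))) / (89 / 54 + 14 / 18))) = 599456 / 1205453309319063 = 0.00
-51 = -51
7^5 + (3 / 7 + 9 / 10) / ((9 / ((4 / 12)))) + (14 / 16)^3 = 2710748941 / 161280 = 16807.72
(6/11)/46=3/253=0.01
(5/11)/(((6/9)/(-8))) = -60/11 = -5.45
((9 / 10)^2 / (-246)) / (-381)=9 / 1041400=0.00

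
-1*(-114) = 114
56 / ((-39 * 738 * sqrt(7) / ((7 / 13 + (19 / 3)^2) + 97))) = -64420 * sqrt(7) / 1683747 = -0.10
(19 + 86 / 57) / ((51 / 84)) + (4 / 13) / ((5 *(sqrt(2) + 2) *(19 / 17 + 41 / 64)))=4074277628 / 120490305 - 2176 *sqrt(2) / 124345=33.79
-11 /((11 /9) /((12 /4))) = -27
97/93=1.04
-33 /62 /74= -33 /4588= -0.01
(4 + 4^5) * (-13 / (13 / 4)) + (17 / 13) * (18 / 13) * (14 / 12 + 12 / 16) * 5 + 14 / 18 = -12453553 / 3042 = -4093.87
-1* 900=-900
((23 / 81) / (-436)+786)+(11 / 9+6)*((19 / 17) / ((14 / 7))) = 474315071 / 600372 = 790.04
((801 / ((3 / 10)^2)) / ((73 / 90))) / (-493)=-801000 / 35989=-22.26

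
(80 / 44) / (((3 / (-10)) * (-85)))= 40 / 561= 0.07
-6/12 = -1/2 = -0.50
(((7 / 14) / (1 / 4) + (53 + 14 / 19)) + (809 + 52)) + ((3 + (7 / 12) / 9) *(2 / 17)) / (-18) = 287808743 / 313956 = 916.72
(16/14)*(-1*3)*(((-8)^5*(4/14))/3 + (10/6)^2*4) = 1567264/147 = 10661.66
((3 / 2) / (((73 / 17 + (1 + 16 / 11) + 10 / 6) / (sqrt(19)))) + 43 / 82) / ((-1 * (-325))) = 43 / 26650 + 1683 * sqrt(19) / 3068650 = 0.00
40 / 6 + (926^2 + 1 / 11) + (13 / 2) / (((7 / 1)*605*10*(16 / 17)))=3486181899863 / 4065600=857482.76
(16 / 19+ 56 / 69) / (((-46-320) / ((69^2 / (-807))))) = 24932 / 935313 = 0.03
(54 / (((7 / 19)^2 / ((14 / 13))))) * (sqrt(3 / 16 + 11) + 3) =116964 / 91 + 9747 * sqrt(179) / 91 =2718.35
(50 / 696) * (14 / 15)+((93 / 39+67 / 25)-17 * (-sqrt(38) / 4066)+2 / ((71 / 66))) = 7.02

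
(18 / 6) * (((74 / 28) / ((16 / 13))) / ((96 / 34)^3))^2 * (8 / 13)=429576315493 / 25570087796736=0.02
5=5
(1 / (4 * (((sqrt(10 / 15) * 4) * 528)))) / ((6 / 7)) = 7 * sqrt(6) / 101376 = 0.00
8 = 8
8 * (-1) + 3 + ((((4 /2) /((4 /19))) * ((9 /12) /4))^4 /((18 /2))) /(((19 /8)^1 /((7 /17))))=-10709003 /2228224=-4.81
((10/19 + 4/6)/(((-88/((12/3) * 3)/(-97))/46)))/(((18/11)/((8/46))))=13192/171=77.15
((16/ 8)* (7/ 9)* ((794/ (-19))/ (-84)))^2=157609/ 263169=0.60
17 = 17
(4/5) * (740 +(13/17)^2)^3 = 39217315167785556/120687845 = 324948342.29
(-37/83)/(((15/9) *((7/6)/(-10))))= 2.29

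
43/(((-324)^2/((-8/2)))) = -43/26244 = -0.00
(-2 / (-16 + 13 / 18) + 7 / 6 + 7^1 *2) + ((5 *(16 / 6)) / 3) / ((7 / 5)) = 640061 / 34650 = 18.47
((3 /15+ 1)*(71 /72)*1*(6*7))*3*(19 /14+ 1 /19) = 15975 /76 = 210.20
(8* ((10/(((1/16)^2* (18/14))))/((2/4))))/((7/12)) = 54613.33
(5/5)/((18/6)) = 1/3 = 0.33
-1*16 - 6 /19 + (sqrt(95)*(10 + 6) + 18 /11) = -3068 /209 + 16*sqrt(95) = 141.27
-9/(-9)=1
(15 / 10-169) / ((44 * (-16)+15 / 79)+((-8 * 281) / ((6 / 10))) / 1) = 0.04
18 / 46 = 9 / 23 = 0.39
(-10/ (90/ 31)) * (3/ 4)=-2.58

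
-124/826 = -62/413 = -0.15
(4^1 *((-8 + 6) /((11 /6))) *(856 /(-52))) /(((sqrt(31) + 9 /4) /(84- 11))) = -26994816 /59345 + 11997696 *sqrt(31) /59345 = 670.75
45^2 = 2025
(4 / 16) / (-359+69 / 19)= -19 / 27008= -0.00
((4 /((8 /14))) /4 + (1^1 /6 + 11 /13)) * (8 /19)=862 /741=1.16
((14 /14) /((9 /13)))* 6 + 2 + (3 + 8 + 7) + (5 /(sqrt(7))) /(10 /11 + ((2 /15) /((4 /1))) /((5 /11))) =8250* sqrt(7) /11347 + 86 /3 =30.59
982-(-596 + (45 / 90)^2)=6311 / 4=1577.75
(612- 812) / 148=-50 / 37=-1.35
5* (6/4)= 15/2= 7.50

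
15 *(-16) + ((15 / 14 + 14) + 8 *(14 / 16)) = -3051 / 14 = -217.93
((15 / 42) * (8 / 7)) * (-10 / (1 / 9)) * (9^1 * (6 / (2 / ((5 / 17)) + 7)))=-162000 / 1127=-143.74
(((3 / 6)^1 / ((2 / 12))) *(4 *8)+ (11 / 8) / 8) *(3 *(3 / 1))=55395 / 64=865.55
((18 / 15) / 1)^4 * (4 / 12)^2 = 144 / 625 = 0.23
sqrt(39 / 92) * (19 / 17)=19 * sqrt(897) / 782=0.73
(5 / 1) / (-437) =-5 / 437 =-0.01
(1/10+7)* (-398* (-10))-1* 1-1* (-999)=29256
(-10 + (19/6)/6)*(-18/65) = 341/130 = 2.62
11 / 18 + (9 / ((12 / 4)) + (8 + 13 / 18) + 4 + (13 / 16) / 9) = 2365 / 144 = 16.42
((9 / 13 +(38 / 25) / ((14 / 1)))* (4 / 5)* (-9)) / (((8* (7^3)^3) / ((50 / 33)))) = -5466 / 201969803035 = -0.00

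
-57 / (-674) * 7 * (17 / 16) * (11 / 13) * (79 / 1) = 5894427 / 140192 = 42.05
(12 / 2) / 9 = 0.67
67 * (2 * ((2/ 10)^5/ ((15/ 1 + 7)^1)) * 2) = 134/ 34375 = 0.00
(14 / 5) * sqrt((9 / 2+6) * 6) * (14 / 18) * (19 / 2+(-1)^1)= 833 * sqrt(7) / 15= 146.93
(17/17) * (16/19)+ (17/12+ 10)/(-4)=-1835/912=-2.01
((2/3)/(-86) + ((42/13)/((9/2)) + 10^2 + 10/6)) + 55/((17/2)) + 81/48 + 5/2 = 51560215/456144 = 113.03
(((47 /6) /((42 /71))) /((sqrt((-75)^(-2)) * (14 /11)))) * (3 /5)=468.20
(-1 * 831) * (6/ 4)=-1246.50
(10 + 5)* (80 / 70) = 120 / 7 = 17.14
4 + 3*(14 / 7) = 10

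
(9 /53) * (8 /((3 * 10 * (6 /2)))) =4 /265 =0.02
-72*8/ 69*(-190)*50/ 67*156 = 284544000/ 1541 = 184648.93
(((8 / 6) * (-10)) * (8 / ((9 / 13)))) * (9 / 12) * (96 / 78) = -1280 / 9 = -142.22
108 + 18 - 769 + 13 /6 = -3845 /6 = -640.83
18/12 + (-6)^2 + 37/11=899/22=40.86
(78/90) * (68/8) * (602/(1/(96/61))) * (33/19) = 70246176/5795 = 12121.86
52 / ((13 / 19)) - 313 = -237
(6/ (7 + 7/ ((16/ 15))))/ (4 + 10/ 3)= 144/ 2387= 0.06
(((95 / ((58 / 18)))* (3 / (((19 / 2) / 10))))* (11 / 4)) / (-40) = -1485 / 232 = -6.40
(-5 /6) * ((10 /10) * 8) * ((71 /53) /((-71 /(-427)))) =-8540 /159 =-53.71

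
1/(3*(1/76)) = 76/3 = 25.33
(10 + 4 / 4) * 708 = 7788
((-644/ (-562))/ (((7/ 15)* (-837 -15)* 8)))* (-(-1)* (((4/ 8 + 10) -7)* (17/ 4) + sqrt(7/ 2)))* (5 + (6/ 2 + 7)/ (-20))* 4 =-123165/ 1276864 -1035* sqrt(14)/ 319216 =-0.11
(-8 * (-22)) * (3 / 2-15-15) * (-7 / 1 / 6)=5852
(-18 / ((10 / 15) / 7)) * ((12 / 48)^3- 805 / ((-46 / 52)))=-11007549 / 64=-171992.95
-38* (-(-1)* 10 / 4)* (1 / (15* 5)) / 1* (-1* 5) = 19 / 3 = 6.33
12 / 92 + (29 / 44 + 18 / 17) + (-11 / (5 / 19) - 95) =-11608541 / 86020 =-134.95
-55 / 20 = -2.75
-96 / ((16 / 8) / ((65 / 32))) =-195 / 2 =-97.50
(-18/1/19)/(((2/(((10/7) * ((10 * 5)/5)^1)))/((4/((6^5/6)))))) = -25/1197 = -0.02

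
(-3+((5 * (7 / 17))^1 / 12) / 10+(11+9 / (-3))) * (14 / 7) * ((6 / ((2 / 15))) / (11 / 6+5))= 92115 / 1394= 66.08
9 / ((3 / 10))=30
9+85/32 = 373/32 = 11.66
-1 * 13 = -13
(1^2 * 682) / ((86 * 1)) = 341 / 43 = 7.93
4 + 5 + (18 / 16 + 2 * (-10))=-79 / 8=-9.88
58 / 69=0.84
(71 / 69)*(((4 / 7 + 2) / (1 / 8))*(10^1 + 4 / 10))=220.14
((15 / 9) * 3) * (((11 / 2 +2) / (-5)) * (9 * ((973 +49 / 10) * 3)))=-792099 / 4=-198024.75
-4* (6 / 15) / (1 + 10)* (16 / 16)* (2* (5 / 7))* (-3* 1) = 48 / 77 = 0.62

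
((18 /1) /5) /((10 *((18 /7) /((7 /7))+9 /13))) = 91 /825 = 0.11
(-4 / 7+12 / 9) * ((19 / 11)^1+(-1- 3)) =-1.73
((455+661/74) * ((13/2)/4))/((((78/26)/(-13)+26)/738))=2140915491/99160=21590.52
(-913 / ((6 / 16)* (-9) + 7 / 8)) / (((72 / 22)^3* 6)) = 1215203 / 699840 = 1.74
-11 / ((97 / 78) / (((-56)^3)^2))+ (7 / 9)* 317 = -238154043143989 / 873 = -272799591230.23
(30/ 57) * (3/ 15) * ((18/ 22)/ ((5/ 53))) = 954/ 1045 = 0.91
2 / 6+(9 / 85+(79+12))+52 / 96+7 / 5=63499 / 680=93.38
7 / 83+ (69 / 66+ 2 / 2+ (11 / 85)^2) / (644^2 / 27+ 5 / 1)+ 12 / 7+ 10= 452049517054419 / 38313316106450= 11.80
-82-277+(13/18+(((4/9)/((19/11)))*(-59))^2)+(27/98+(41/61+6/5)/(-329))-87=-4406433115727/20539317015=-214.54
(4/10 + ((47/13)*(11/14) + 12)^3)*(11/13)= 1083900924051/391856920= 2766.06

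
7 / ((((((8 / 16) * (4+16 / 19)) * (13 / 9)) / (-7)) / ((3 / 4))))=-25137 / 2392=-10.51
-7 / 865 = -0.01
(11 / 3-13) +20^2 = 1172 / 3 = 390.67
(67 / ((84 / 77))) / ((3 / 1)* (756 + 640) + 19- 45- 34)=0.01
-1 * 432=-432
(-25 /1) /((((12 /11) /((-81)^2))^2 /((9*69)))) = -8984926840725 /16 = -561557927545.31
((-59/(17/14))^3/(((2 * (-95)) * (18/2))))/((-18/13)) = -1831569922/37805535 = -48.45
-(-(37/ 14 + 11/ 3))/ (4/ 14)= 22.08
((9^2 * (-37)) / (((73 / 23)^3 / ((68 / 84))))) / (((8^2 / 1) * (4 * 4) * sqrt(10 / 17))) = -206632161 * sqrt(170) / 27884738560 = -0.10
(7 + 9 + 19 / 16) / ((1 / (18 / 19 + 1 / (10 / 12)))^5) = 242897776704 / 309512375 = 784.78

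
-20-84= -104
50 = 50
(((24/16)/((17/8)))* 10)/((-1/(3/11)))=-360/187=-1.93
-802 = -802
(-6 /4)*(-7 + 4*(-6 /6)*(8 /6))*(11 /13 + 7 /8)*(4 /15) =6623 /780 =8.49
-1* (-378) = 378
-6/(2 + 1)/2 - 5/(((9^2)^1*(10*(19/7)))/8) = -1567/1539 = -1.02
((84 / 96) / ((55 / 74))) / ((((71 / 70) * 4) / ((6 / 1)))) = 5439 / 3124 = 1.74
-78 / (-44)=39 / 22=1.77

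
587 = 587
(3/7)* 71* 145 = 30885/7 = 4412.14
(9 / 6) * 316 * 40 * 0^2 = 0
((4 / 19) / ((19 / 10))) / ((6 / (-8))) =-160 / 1083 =-0.15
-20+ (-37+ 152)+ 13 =108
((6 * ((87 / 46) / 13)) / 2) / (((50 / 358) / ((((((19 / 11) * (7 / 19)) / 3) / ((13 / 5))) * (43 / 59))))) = 4687473 / 25226630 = 0.19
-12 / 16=-3 / 4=-0.75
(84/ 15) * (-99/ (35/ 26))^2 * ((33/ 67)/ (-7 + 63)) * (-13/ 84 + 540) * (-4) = -1652450030946/ 2872625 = -575240.43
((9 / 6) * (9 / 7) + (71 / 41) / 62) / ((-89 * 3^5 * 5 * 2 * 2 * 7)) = -17407 / 26938158660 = -0.00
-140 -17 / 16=-2257 / 16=-141.06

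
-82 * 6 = -492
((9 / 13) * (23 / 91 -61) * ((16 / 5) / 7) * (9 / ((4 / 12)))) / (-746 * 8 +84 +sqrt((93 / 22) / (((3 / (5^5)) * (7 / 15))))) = 537321600 * sqrt(14322) / 44139809350819 +2782208259072 / 31528435250585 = 0.09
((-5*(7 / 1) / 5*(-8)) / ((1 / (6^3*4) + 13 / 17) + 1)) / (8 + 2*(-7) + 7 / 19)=-15628032 / 2775259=-5.63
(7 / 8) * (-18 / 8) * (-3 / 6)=63 / 64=0.98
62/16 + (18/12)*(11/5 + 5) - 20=-5.32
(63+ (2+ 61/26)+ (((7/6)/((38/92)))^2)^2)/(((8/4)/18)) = 35952912017/30495114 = 1178.97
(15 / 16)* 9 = 135 / 16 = 8.44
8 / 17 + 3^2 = 161 / 17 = 9.47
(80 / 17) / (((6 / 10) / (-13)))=-5200 / 51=-101.96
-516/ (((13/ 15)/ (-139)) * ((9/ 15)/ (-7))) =-12551700/ 13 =-965515.38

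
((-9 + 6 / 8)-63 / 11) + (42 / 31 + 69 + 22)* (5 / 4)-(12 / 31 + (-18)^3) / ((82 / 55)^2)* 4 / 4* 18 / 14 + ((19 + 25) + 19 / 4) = 3523.33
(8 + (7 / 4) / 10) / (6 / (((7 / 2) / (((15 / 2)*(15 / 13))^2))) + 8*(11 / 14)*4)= 386841 / 7264760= 0.05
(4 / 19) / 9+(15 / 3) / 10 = 179 / 342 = 0.52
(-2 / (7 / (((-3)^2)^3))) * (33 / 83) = -48114 / 581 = -82.81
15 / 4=3.75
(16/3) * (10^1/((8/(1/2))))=10/3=3.33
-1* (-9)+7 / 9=88 / 9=9.78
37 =37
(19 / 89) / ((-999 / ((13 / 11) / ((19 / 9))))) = -13 / 108669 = -0.00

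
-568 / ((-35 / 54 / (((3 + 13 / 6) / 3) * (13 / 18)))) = 114452 / 105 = 1090.02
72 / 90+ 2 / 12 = 29 / 30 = 0.97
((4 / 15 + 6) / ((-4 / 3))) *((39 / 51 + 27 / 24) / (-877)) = 12079 / 1192720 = 0.01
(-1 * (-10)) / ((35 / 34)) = 68 / 7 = 9.71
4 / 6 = 0.67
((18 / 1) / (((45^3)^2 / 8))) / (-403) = -16 / 371824171875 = -0.00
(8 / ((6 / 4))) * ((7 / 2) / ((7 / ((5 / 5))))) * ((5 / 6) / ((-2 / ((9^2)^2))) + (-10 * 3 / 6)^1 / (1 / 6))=-7370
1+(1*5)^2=26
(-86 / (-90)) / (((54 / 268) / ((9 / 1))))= 5762 / 135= 42.68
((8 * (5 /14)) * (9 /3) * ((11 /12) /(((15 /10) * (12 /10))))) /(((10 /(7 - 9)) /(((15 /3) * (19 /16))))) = -5225 /1008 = -5.18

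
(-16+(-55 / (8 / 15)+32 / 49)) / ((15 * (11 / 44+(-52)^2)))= -46441 / 15900990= -0.00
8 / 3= 2.67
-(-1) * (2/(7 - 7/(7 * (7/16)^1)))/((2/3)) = 7/11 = 0.64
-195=-195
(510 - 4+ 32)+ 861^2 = 741859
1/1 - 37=-36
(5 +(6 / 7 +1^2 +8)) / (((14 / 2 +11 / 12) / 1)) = 1248 / 665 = 1.88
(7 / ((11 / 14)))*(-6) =-588 / 11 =-53.45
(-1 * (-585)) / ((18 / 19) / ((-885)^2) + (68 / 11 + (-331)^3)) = -818470125 / 50737711309781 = -0.00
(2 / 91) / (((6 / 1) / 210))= 10 / 13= 0.77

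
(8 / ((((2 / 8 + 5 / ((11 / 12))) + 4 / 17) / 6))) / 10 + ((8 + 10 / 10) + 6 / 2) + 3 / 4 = 401591 / 29620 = 13.56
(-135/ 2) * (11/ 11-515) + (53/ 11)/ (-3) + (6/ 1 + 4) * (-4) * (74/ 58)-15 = 33138383/ 957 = 34627.36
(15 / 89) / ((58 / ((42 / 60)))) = 21 / 10324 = 0.00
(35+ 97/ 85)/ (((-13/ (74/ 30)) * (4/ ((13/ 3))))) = -9472/ 1275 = -7.43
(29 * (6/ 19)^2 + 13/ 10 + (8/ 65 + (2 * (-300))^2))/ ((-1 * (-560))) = 3379000501/ 5256160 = 642.86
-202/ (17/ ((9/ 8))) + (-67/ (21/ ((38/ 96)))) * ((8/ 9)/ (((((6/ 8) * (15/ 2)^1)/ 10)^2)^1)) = -52827835/ 3123036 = -16.92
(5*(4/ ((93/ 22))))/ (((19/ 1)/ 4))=1760/ 1767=1.00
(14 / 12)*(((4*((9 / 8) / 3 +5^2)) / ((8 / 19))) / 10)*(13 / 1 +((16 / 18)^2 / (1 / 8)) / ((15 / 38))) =951741749 / 1166400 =815.97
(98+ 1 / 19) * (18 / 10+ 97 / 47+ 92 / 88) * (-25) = -236424015 / 19646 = -12034.21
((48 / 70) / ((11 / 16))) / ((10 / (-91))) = -2496 / 275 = -9.08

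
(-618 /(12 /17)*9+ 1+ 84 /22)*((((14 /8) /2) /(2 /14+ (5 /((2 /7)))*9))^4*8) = -998711419643 /16702519666483904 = -0.00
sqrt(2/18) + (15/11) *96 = 4331/33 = 131.24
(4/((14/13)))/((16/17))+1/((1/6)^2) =2237/56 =39.95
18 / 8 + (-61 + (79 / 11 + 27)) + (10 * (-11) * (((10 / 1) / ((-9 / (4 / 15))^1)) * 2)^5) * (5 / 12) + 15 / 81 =-39838869541 / 1894055724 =-21.03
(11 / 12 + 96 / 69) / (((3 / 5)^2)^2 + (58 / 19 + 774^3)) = 7564375 / 1519727021089764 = 0.00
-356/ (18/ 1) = -178/ 9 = -19.78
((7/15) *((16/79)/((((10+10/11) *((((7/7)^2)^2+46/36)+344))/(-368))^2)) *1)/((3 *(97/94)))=20382208/70347297875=0.00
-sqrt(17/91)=-0.43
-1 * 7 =-7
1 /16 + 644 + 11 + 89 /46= 241775 /368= 657.00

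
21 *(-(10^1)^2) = -2100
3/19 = 0.16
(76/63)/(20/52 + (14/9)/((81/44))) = 80028/81571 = 0.98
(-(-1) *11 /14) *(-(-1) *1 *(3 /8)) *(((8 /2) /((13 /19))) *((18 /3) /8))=1.29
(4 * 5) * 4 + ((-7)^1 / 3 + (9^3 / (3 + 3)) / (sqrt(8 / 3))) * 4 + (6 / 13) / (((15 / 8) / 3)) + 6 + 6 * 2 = 17434 / 195 + 243 * sqrt(6) / 2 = 387.02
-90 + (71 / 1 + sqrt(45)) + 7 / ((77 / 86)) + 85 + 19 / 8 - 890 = -71615 / 88 + 3 * sqrt(5) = -807.10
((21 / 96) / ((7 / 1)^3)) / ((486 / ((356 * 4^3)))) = 356 / 11907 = 0.03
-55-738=-793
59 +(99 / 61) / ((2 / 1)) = 7297 / 122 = 59.81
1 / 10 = 0.10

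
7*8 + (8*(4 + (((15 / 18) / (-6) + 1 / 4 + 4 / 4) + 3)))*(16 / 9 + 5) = 40160 / 81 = 495.80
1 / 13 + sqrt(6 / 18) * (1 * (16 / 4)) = 1 / 13 + 4 * sqrt(3) / 3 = 2.39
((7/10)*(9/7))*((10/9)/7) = 1/7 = 0.14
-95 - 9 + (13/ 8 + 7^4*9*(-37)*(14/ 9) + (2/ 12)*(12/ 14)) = -69653933/ 56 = -1243820.23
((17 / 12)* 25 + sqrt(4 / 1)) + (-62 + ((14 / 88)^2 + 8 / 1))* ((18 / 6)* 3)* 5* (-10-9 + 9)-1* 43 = 70517911 / 2904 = 24283.03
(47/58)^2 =2209/3364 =0.66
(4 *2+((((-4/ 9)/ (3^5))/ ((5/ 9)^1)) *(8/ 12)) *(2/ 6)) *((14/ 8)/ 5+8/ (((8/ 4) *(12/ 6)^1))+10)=5401396/ 54675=98.79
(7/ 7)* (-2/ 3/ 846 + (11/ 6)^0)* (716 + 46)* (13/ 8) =523367/ 423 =1237.27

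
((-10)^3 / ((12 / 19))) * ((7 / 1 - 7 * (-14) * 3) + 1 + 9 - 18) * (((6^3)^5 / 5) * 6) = -261751980913459200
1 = 1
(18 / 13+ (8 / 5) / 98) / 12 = 2231 / 19110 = 0.12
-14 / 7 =-2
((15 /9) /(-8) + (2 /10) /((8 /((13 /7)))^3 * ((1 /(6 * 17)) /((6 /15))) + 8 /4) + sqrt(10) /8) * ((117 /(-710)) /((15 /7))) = 382255601 /31496594000 - 273 * sqrt(10) /28400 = -0.02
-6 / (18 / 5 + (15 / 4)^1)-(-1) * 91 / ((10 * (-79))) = -36059 / 38710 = -0.93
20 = 20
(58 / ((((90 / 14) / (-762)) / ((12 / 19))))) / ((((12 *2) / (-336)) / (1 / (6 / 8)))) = 23099776 / 285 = 81051.85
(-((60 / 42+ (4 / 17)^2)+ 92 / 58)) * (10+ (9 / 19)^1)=-35843084 / 1114673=-32.16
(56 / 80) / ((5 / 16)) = 56 / 25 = 2.24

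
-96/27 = -32/9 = -3.56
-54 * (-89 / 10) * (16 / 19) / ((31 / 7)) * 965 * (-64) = -3324367872 / 589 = -5644088.07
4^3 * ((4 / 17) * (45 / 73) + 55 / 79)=53.84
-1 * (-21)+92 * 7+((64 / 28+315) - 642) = 2382 / 7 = 340.29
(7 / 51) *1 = 7 / 51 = 0.14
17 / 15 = 1.13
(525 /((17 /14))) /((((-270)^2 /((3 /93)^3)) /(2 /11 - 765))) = -412237 /2707465662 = -0.00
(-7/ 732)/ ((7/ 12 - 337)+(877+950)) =-7/ 1091107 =-0.00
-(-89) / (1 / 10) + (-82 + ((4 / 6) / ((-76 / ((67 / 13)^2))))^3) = 5778022511399399 / 7151129913096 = 807.99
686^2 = 470596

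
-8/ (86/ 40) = -160/ 43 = -3.72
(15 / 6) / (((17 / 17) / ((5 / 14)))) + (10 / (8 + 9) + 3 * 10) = 14985 / 476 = 31.48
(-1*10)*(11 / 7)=-15.71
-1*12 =-12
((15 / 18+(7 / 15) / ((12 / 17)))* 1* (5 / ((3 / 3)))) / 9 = 269 / 324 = 0.83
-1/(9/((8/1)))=-8/9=-0.89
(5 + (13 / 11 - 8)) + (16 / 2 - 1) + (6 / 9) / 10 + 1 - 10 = -619 / 165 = -3.75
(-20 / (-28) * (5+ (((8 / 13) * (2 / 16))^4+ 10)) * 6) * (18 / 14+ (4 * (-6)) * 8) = -17158060800 / 1399489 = -12260.23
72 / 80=9 / 10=0.90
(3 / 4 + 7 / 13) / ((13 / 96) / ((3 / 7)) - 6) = -4824 / 21281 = -0.23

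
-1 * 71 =-71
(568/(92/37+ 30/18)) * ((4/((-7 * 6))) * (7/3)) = -42032/1383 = -30.39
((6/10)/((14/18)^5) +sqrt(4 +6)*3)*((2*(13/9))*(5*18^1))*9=82904796/16807 +7020*sqrt(10)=27131.94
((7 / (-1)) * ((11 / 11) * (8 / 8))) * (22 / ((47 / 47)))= -154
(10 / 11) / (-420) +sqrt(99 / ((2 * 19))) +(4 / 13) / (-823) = -12547 / 4942938 +3 * sqrt(418) / 38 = 1.61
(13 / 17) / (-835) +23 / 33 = 326056 / 468435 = 0.70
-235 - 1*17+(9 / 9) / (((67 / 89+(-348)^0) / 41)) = -35663 / 156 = -228.61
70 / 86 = 0.81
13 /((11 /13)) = 169 /11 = 15.36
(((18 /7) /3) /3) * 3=6 /7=0.86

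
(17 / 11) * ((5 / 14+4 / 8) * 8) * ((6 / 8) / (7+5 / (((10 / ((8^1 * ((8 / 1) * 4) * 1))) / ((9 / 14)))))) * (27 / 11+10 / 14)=149328 / 529375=0.28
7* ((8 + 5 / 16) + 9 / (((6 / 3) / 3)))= 2443 / 16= 152.69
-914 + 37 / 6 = -5447 / 6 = -907.83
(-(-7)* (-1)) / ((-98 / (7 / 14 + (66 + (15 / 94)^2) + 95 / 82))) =24520289 / 5071864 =4.83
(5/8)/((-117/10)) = -25/468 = -0.05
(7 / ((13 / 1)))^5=16807 / 371293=0.05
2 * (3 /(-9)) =-2 /3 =-0.67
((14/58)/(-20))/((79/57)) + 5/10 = 22511/45820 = 0.49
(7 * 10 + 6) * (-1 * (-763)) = 57988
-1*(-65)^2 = -4225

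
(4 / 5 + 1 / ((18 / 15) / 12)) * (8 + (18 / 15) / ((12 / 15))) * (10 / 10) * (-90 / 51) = -3078 / 17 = -181.06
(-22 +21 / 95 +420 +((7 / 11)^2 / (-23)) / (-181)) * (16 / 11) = 304901591488 / 526390535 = 579.23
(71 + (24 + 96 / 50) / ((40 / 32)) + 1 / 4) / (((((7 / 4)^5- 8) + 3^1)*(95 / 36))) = 423871488 / 138783125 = 3.05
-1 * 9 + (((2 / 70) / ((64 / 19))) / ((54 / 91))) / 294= -45722633 / 5080320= -9.00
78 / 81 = 26 / 27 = 0.96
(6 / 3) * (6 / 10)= 6 / 5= 1.20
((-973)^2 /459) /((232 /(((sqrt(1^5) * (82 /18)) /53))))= 38815889 /50794776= 0.76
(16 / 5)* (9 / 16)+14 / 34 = 188 / 85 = 2.21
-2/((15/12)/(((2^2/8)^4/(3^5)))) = -1/2430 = -0.00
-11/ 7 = -1.57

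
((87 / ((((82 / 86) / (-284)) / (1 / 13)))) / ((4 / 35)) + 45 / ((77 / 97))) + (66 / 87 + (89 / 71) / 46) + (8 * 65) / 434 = -2094678142868737 / 120501875494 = -17382.95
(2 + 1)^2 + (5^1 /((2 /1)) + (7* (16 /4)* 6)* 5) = 1703 /2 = 851.50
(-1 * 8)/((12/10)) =-20/3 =-6.67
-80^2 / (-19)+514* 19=191954 / 19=10102.84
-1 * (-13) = 13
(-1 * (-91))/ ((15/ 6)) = 182/ 5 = 36.40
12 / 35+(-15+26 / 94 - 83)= -160191 / 1645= -97.38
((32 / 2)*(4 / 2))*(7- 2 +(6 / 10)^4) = 102592 / 625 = 164.15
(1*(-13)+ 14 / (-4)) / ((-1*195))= 11 / 130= 0.08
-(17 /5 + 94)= -97.40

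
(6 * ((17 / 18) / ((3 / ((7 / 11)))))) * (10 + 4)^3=3298.34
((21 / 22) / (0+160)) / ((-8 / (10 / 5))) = -21 / 14080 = -0.00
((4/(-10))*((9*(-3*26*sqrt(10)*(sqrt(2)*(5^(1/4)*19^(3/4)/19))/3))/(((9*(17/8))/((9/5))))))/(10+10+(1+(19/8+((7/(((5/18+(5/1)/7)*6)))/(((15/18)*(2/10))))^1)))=299520*95^(3/4)/9829213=0.93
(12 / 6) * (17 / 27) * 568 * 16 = 11444.15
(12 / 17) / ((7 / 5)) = 60 / 119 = 0.50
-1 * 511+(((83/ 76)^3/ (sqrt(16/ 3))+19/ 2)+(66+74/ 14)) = -6023/ 14+571787 * sqrt(3)/ 1755904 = -429.65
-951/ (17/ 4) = -3804/ 17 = -223.76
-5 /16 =-0.31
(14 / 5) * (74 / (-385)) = -148 / 275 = -0.54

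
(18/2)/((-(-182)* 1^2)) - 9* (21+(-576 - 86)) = 1049967/182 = 5769.05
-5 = -5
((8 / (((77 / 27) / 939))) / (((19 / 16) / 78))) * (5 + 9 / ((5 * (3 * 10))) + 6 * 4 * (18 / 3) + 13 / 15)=948752258688 / 36575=25939911.38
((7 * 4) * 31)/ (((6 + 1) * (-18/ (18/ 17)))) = -124/ 17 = -7.29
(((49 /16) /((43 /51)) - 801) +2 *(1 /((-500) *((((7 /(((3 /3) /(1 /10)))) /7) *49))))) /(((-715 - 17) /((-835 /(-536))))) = 112227709571 /66134853120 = 1.70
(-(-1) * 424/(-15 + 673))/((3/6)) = 424/329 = 1.29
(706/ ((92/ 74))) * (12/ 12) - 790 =-5109/ 23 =-222.13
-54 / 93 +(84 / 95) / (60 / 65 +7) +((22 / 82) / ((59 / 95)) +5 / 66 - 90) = -4356703548137 / 48428646090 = -89.96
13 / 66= 0.20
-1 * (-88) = 88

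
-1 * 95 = -95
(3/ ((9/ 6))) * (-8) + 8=-8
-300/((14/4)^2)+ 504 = 23496/49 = 479.51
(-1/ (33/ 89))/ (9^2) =-89/ 2673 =-0.03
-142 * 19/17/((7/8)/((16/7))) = -345344/833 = -414.58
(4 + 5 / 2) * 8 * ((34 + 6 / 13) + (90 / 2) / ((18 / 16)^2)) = 32768 / 9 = 3640.89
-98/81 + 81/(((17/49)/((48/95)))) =15273202/130815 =116.75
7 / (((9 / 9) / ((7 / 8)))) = 6.12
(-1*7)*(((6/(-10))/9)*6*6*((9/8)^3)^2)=11160261/327680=34.06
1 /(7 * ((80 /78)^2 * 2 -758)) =-1521 /8048026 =-0.00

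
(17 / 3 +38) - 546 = -1507 / 3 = -502.33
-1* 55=-55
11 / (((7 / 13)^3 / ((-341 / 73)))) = -8240947 / 25039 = -329.12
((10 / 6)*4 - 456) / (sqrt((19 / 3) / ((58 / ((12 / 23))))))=-674*sqrt(25346) / 57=-1882.52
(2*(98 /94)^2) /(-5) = -4802 /11045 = -0.43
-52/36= -13/9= -1.44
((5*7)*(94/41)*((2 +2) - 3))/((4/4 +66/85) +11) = 139825/22263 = 6.28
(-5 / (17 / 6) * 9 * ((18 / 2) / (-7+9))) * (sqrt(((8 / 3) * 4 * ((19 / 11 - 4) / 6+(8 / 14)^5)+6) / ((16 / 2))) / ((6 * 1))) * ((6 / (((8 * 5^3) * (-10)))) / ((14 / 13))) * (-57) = -60021 * sqrt(167163227) / 3591896000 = -0.22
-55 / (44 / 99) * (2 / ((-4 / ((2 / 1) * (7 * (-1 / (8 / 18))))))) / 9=-3465 / 16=-216.56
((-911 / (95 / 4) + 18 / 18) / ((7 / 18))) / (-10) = 4563 / 475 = 9.61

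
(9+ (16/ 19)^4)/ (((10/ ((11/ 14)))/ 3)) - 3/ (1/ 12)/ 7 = -2.90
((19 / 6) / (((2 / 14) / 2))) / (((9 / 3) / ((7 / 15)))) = 931 / 135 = 6.90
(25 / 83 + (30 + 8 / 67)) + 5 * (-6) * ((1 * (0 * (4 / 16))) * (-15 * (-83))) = 169169 / 5561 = 30.42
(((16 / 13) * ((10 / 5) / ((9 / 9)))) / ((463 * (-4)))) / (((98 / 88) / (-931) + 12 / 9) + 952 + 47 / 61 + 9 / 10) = -6119520 / 4396998140509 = -0.00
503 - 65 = 438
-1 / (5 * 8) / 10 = -1 / 400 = -0.00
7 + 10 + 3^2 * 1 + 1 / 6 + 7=199 / 6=33.17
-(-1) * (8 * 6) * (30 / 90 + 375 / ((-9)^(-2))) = 1458016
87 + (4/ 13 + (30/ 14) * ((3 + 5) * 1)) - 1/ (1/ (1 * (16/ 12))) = 28151/ 273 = 103.12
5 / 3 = 1.67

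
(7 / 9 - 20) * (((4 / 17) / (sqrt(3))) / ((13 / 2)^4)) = -11072 * sqrt(3) / 13109499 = -0.00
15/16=0.94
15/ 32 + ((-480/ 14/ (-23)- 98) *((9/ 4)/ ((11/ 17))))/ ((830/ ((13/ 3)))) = -30182301/ 23518880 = -1.28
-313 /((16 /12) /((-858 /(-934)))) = -402831 /1868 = -215.65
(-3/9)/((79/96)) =-32/79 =-0.41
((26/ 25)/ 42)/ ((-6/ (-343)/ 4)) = 1274/ 225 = 5.66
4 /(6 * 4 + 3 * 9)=0.08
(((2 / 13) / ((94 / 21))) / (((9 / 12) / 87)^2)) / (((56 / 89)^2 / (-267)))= -5335910361 / 17108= -311895.63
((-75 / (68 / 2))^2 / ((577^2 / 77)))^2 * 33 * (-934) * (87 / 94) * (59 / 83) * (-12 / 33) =1349074406998828125 / 144455765414828525044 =0.01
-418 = -418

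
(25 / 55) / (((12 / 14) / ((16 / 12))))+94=9376 / 99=94.71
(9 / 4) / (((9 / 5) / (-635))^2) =10080625 / 36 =280017.36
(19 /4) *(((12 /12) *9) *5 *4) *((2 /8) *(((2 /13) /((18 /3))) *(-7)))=-1995 /52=-38.37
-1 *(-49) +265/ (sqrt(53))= 85.40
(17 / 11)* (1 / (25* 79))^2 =17 / 42906875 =0.00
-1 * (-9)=9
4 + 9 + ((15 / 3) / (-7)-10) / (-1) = 166 / 7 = 23.71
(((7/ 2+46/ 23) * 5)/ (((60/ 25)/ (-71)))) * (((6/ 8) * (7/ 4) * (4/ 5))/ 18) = -27335/ 576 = -47.46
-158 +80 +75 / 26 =-1953 / 26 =-75.12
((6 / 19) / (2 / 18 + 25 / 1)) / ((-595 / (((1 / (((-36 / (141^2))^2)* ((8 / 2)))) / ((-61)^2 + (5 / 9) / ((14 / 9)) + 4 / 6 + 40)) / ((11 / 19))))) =-395254161 / 534208584800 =-0.00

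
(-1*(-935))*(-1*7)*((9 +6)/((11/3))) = -26775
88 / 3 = 29.33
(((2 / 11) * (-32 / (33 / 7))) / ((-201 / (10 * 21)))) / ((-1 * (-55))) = 6272 / 267531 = 0.02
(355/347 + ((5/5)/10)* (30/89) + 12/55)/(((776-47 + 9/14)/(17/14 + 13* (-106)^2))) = 4428535787144/17350841475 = 255.23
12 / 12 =1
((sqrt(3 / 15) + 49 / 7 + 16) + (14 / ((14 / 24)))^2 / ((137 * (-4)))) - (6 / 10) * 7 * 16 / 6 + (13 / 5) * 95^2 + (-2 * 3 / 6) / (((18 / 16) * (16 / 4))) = sqrt(5) / 5 + 144726622 / 6165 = 23475.97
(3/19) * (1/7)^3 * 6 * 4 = 72/6517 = 0.01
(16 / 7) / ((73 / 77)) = 176 / 73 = 2.41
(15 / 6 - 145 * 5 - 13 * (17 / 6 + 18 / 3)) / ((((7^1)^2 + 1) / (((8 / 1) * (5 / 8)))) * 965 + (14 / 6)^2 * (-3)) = -2512 / 28901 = -0.09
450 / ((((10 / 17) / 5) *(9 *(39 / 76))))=32300 / 39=828.21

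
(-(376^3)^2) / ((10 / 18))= -25431359608848384 / 5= -5086271921769676.80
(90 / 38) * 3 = 135 / 19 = 7.11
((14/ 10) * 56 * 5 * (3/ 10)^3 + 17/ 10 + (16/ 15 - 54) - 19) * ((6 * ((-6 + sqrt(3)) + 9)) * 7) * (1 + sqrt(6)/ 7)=-44737 * (sqrt(3) + 3) * (sqrt(6) + 7)/ 125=-16003.49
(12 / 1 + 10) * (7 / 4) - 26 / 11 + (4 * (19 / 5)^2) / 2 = 65.02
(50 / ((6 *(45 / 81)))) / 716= 15 / 716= 0.02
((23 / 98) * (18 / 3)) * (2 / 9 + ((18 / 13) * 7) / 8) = 15433 / 7644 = 2.02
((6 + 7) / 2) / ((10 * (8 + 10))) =13 / 360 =0.04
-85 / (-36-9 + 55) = -17 / 2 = -8.50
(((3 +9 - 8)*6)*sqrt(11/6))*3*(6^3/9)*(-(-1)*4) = 1152*sqrt(66) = 9358.89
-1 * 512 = -512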